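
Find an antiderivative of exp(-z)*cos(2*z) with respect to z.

Let I denote the integral. Integrate by parts with u = cos(2*z), dv = exp(-z) dz, so v = -exp(-z): I = -exp(-z)*cos(2*z) − 2·∫ exp(-z)*sin(2*z) dz.
Apply parts again with u = sin(2*z), dv = exp(-z) dz: ∫ exp(-z)*sin(2*z) dz = -exp(-z)*sin(2*z) + 2·I. Substituting back brings back I: I = 2*exp(-z)*sin(2*z) - exp(-z)*cos(2*z) − 4·I.
Solving for I: (1 + 4)·I equals the remaining terms, so I = (1/5)·(2*exp(-z)*sin(2*z) - exp(-z)*cos(2*z)).

2*exp(-z)*sin(2*z)/5 - exp(-z)*cos(2*z)/5 + C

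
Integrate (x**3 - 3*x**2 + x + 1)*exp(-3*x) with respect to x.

(-9*x**3 + 18*x**2 + 3*x - 8)*exp(-3*x)/27 + C

Use integration by parts with u = x**3 - 3*x**2 + x + 1, dv = exp(-3*x) dx, so v = -exp(-3*x)/3.
Apply parts 3 times (tabular method): alternate signs, differentiate u down to 0, integrate dv up.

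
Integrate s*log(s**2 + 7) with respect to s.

Let u = s**2 + 7, so du = (2*s) ds.
The integral becomes (1/2)·∫ log(u) du; integrate by parts with u′=log(u), dv′=du.

s**2*log(s**2 + 7)/2 - s**2/2 + 7*log(s**2 + 7)/2 + C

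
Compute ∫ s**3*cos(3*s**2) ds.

s**2*sin(3*s**2)/6 + cos(3*s**2)/18 + C

Let u = s², du = 2s ds; rewrite as (1/2)∫ u^1·cos(3u) du.
Now integrate by parts 1 time.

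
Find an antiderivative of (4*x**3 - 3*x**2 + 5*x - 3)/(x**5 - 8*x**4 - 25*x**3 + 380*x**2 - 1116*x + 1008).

261*log(x - 6)/104 - 225*log(x - 4)/44 + 31*log(x - 3)/10 - 3*log(x - 2)/8 - 173*log(x + 7)/1430 + C

Factor the denominator: (x - 6)*(x - 4)*(x - 3)*(x - 2)*(x + 7).
Partial-fraction decomposition: -173/(1430*(x + 7)) - 3/(8*(x - 2)) + 31/(10*(x - 3)) - 225/(44*(x - 4)) + 261/(104*(x - 6)).
Integrate each term: A/(x−a) contributes A·log|x−a|.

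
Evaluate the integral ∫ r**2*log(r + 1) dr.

Use integration by parts with u = log(r + 1), dv = r**2 dr.
Then du = 1/(r + 1) dr and v = r**3/3.

r**3*log(r + 1)/3 - r**3/9 + r**2/6 - r/3 + log(r + 1)/3 + C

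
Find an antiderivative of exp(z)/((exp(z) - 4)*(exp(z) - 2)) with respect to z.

Let u = e^z, du = e^z dz.
The integral becomes ∫ du/((u-2)(u-4)); decompose into partial fractions.

log(exp(z) - 4)/2 - log(exp(z) - 2)/2 + C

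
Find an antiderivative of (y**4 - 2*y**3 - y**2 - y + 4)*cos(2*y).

Use integration by parts with u = y**4 - 2*y**3 - y**2 - y + 4, dv = cos(2*y) dy, so v = sin(2*y)/2.
Apply parts 4 times (tabular method): alternate signs, differentiate u down to 0, integrate dv up.

y**4*sin(2*y)/2 - y**3*sin(2*y) + y**3*cos(2*y) - 2*y**2*sin(2*y) - 3*y**2*cos(2*y)/2 + y*sin(2*y) - 2*y*cos(2*y) + 3*sin(2*y) + cos(2*y)/2 + C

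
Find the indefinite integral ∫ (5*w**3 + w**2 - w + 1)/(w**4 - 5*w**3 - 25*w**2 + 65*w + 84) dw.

Factor the denominator: (w - 7)*(w - 3)*(w + 1)*(w + 4).
Partial-fraction decomposition: 299/(231*(w + 4)) - 1/(48*(w + 1)) - 71/(56*(w - 3)) + 879/(176*(w - 7)).
Integrate each term: A/(w−a) contributes A·log|w−a|.

879*log(w - 7)/176 - 71*log(w - 3)/56 - log(w + 1)/48 + 299*log(w + 4)/231 + C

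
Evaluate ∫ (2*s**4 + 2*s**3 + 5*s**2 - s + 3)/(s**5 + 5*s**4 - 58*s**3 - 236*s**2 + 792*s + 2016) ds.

Factor the denominator: (s - 6)*(s - 4)*(s + 2)*(s + 6)*(s + 7).
Partial-fraction decomposition: 4371/(715*(s + 7)) - 783/(160*(s + 6)) + 41/(960*(s + 2)) - 719/(1320*(s - 4)) + 1067/(832*(s - 6)).
Integrate each term: A/(s−a) contributes A·log|s−a|.

1067*log(s - 6)/832 - 719*log(s - 4)/1320 + 41*log(s + 2)/960 - 783*log(s + 6)/160 + 4371*log(s + 7)/715 + C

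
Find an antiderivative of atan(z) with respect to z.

z*atan(z) - log(z**2 + 1)/2 + C

Use integration by parts with u = arctan(z), dv = dz.
Then du = 1/(z**2 + 1) dz.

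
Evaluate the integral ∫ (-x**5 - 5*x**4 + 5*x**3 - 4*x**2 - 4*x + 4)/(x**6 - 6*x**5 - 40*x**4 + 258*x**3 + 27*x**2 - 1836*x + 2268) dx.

-27317*log(x - 7)/10400 + 9559*log(x - 3)/7776 + 23*log(x - 2)/50 - 317*log(x + 3)/5400 - 25*log(x + 6)/6318 - 557/(216*x - 648) + C

Factor the denominator: (x - 7)*(x - 3)**2*(x - 2)*(x + 3)*(x + 6).
Partial-fraction decomposition: -25/(6318*(x + 6)) - 317/(5400*(x + 3)) + 23/(50*(x - 2)) + 9559/(7776*(x - 3)) + 557/(216*(x - 3)**2) - 27317/(10400*(x - 7)).
Integrate each term; A/(x−a) gives A·log|x−a|; A/(x−a)² gives −A/(x−a).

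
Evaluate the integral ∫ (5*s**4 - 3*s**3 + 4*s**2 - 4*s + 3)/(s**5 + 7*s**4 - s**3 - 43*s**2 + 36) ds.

67*log(s - 2)/120 - 5*log(s - 1)/56 + 19*log(s + 1)/60 - 179*log(s + 3)/40 + 2433*log(s + 6)/280 + C

Factor the denominator: (s - 2)*(s - 1)*(s + 1)*(s + 3)*(s + 6).
Partial-fraction decomposition: 2433/(280*(s + 6)) - 179/(40*(s + 3)) + 19/(60*(s + 1)) - 5/(56*(s - 1)) + 67/(120*(s - 2)).
Integrate each term: A/(s−a) contributes A·log|s−a|.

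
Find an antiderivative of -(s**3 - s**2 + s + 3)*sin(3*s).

Use integration by parts with u = s**3 - s**2 + s + 3, dv = -sin(3*s) ds, so v = cos(3*s)/3.
Apply parts 3 times (tabular method): alternate signs, differentiate u down to 0, integrate dv up.

s**3*cos(3*s)/3 - s**2*sin(3*s)/3 - s**2*cos(3*s)/3 + 2*s*sin(3*s)/9 + s*cos(3*s)/9 - sin(3*s)/27 + 29*cos(3*s)/27 + C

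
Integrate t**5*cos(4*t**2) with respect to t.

t**4*sin(4*t**2)/8 + t**2*cos(4*t**2)/16 - sin(4*t**2)/64 + C

Let u = t², du = 2t dt; rewrite as (1/2)∫ u^2·cos(4u) du.
Now integrate by parts 2 times.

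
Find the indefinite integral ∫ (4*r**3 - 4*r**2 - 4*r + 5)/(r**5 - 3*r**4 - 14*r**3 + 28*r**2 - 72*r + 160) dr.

Factor the denominator: (r - 5)*(r - 2)*(r + 4)*(r**2 + 4).
Partial-fraction decomposition: -(289*r - 1426)/(2320*(r**2 + 4)) - 299/(1080*(r + 4)) - 13/(144*(r - 2)) + 385/(783*(r - 5)).
Integrate each term; A/(r−a) gives A·log|r−a|; the (Br+D)/(r²+p²) term gives a log and an atan.

385*log(r - 5)/783 - 13*log(r - 2)/144 - 299*log(r + 4)/1080 - 289*log(r**2 + 4)/4640 + 713*atan(r/2)/2320 + C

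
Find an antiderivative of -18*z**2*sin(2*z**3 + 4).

3*cos(2*z**3 + 4) + C

Let u = 2*z**3 + 4, so du = (6*z**2) dz.
Rewriting, the integral becomes -3·∫ sin(u) du = -3·-cos(u).
Substituting back, u = 2*z**3 + 4.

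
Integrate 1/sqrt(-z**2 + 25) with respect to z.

Substitute z = 5·sin(θ), so dz = 5·cos(θ) dθ and the radical becomes sqrt(-z**2 + 25) = 5·cos(θ) by the Pythagorean identity.
Integrate the resulting trig expression in θ, then back-substitute θ = asin(z/5), sin(θ) = z/5, cos(θ) = sqrt(-z**2 + 25)/5 (absorbing any constant into C).

asin(z/5) + C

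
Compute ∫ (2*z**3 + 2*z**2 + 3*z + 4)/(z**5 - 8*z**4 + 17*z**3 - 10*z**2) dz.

-49*log(z)/50 + 319*log(z - 5)/300 - 17*log(z - 2)/6 + 11*log(z - 1)/4 + 2/(5*z) + C

Factor the denominator: z**2*(z - 5)*(z - 2)*(z - 1).
Partial-fraction decomposition: 11/(4*(z - 1)) - 17/(6*(z - 2)) + 319/(300*(z - 5)) - 49/(50*z) - 2/(5*z**2).
Integrate each term; A/(z−a) gives A·log|z−a|; A/(z−a)² gives −A/(z−a).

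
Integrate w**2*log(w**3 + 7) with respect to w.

w**3*log(w**3 + 7)/3 - w**3/3 + 7*log(w**3 + 7)/3 + C

Let u = w**3 + 7, so du = (3*w**2) dw.
The integral becomes (1/3)·∫ log(u) du; integrate by parts with u′=log(u), dv′=du.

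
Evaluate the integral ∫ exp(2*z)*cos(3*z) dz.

3*exp(2*z)*sin(3*z)/13 + 2*exp(2*z)*cos(3*z)/13 + C

Let I denote the integral. Integrate by parts with u = cos(3*z), dv = exp(2*z) dz, so v = exp(2*z)/2: I = exp(2*z)*cos(3*z)/2 + (3/2)·∫ exp(2*z)*sin(3*z) dz.
Apply parts again with u = sin(3*z), dv = exp(2*z) dz: ∫ exp(2*z)*sin(3*z) dz = exp(2*z)*sin(3*z)/2 − (3/2)·I. Substituting back brings back I: I = 3*exp(2*z)*sin(3*z)/4 + exp(2*z)*cos(3*z)/2 − (9/4)·I.
Solving for I: (1 + 9/4)·I equals the remaining terms, so I = (4/13)·(3*exp(2*z)*sin(3*z)/4 + exp(2*z)*cos(3*z)/2).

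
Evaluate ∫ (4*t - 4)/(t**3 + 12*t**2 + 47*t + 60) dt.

-8*log(t + 3) + 20*log(t + 4) - 12*log(t + 5) + C

Factor the denominator: (t + 3)*(t + 4)*(t + 5).
Partial-fraction decomposition: -12/(t + 5) + 20/(t + 4) - 8/(t + 3).
Integrate each term: A/(t−a) contributes A·log|t−a|.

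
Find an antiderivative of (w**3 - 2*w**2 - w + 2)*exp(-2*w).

Use integration by parts with u = w**3 - 2*w**2 - w + 2, dv = exp(-2*w) dw, so v = -exp(-2*w)/2.
Apply parts 3 times (tabular method): alternate signs, differentiate u down to 0, integrate dv up.

(-4*w**3 + 2*w**2 + 6*w - 5)*exp(-2*w)/8 + C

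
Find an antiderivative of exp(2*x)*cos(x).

exp(2*x)*sin(x)/5 + 2*exp(2*x)*cos(x)/5 + C

Let I denote the integral. Integrate by parts with u = cos(x), dv = exp(2*x) dx, so v = exp(2*x)/2: I = exp(2*x)*cos(x)/2 + (1/2)·∫ exp(2*x)*sin(x) dx.
Apply parts again with u = sin(x), dv = exp(2*x) dx: ∫ exp(2*x)*sin(x) dx = exp(2*x)*sin(x)/2 − (1/2)·I. Substituting back brings back I: I = exp(2*x)*sin(x)/4 + exp(2*x)*cos(x)/2 − (1/4)·I.
Solving for I: (1 + 1/4)·I equals the remaining terms, so I = (4/5)·(exp(2*x)*sin(x)/4 + exp(2*x)*cos(x)/2).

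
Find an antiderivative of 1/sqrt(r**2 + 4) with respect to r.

log(r + sqrt(r**2 + 4)) + C

Substitute r = 2·tan(θ), so dr = 2·sec(θ)^2 dθ and the radical becomes sqrt(r**2 + 4) = 2·sec(θ) by the Pythagorean identity.
Integrate the resulting trig expression in θ, then back-substitute tan(θ) = r/2, sec(θ) = sqrt(r**2 + 4)/2 (absorbing any constant into C).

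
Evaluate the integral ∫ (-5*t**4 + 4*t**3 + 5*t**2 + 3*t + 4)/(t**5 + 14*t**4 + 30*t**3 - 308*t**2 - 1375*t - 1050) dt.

Factor the denominator: (t - 5)*(t + 1)*(t + 5)*(t + 6)*(t + 7).
Partial-fraction decomposition: -1461/(16*(t + 7)) + 7178/(55*(t + 6)) - 3511/(80*(t + 5)) + 1/(240*(t + 1)) - 827/(2640*(t - 5)).
Integrate each term: A/(t−a) contributes A·log|t−a|.

-827*log(t - 5)/2640 + log(t + 1)/240 - 3511*log(t + 5)/80 + 7178*log(t + 6)/55 - 1461*log(t + 7)/16 + C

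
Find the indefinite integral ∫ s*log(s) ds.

Use integration by parts with u = log(s), dv = s ds.
Then du = 1/s ds and v = s**2/2.

s**2*log(s)/2 - s**2/4 + C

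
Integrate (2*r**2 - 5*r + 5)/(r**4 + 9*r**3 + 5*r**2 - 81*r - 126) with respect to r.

2*log(r - 3)/75 - 23*log(r + 2)/25 + 19*log(r + 3)/12 - 69*log(r + 7)/100 + C

Factor the denominator: (r - 3)*(r + 2)*(r + 3)*(r + 7).
Partial-fraction decomposition: -69/(100*(r + 7)) + 19/(12*(r + 3)) - 23/(25*(r + 2)) + 2/(75*(r - 3)).
Integrate each term: A/(r−a) contributes A·log|r−a|.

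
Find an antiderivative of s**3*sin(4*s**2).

-s**2*cos(4*s**2)/8 + sin(4*s**2)/32 + C

Let u = s², du = 2s ds; rewrite as (1/2)∫ u^1·sin(4u) du.
Now integrate by parts 1 time.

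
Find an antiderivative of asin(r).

r*asin(r) + sqrt(-r**2 + 1) + C

Use integration by parts with u = arcsin(r), dv = dr.
Then du = 1/sqrt(-r**2 + 1) dr.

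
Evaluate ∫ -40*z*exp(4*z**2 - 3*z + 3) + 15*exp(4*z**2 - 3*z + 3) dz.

-5*exp(4*z**2 - 3*z + 3) + C

Let u = 4*z**2 - 3*z + 3, so du = (8*z - 3) dz.
Rewriting, the integral becomes -5·∫ e^u du = -5·e^u.
Substituting back, u = 4*z**2 - 3*z + 3.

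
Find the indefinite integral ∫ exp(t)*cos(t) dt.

exp(t)*sin(t)/2 + exp(t)*cos(t)/2 + C

Let I denote the integral. Integrate by parts with u = cos(t), dv = exp(t) dt, so v = exp(t): I = exp(t)*cos(t) + ∫ exp(t)*sin(t) dt.
Apply parts again with u = sin(t), dv = exp(t) dt: ∫ exp(t)*sin(t) dt = exp(t)*sin(t) − I. Substituting back brings back I: I = exp(t)*sin(t) + exp(t)*cos(t) − I.
Solving for I: (1 + 1)·I equals the remaining terms, so I = (1/2)·(exp(t)*sin(t) + exp(t)*cos(t)).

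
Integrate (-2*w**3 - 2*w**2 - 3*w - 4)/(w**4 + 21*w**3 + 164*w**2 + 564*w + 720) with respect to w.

Factor the denominator: (w + 4)*(w + 5)*(w + 6)**2.
Partial-fraction decomposition: 183/(w + 6) + 187/(w + 6)**2 - 211/(w + 5) + 26/(w + 4).
Integrate each term; A/(w−a) gives A·log|w−a|; A/(w−a)² gives −A/(w−a).

26*log(w + 4) - 211*log(w + 5) + 183*log(w + 6) - 187/(w + 6) + C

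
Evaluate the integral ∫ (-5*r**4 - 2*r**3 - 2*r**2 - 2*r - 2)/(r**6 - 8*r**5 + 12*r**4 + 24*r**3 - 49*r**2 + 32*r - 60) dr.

-491*log(r - 5)/156 + 97*log(r - 3)/20 - 11*log(r - 2)/6 + log(r + 2)/10 + log(r**2 + 1)/65 + 7*atan(r)/130 + C

Factor the denominator: (r - 5)*(r - 3)*(r - 2)*(r + 2)*(r**2 + 1).
Partial-fraction decomposition: (4*r + 7)/(130*(r**2 + 1)) + 1/(10*(r + 2)) - 11/(6*(r - 2)) + 97/(20*(r - 3)) - 491/(156*(r - 5)).
Integrate each term; A/(r−a) gives A·log|r−a|; the (Br+D)/(r²+p²) term gives a log and an atan.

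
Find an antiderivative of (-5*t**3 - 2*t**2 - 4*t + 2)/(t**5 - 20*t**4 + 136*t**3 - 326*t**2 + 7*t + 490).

Factor the denominator: (t - 7)**2*(t - 5)*(t - 2)*(t + 1).
Partial-fraction decomposition: 1/(128*(t + 1)) + 6/(25*(t - 2)) - 77/(8*(t - 5)) + 30007/(3200*(t - 7)) - 1839/(80*(t - 7)**2).
Integrate each term; A/(t−a) gives A·log|t−a|; A/(t−a)² gives −A/(t−a).

30007*log(t - 7)/3200 - 77*log(t - 5)/8 + 6*log(t - 2)/25 + log(t + 1)/128 + 1839/(80*t - 560) + C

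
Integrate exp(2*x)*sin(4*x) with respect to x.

exp(2*x)*sin(4*x)/10 - exp(2*x)*cos(4*x)/5 + C

Let I denote the integral. Integrate by parts with u = sin(4*x), dv = exp(2*x) dx, so v = exp(2*x)/2: I = exp(2*x)*sin(4*x)/2 − 2·∫ exp(2*x)*cos(4*x) dx.
Apply parts again with u = cos(4*x), dv = exp(2*x) dx: ∫ exp(2*x)*cos(4*x) dx = exp(2*x)*cos(4*x)/2 + 2·I. Substituting back brings back I: I = exp(2*x)*sin(4*x)/2 - exp(2*x)*cos(4*x) − 4·I.
Solving for I: (1 + 4)·I equals the remaining terms, so I = (1/5)·(exp(2*x)*sin(4*x)/2 - exp(2*x)*cos(4*x)).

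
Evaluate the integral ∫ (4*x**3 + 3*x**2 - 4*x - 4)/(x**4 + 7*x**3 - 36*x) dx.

Factor the denominator: x*(x - 2)*(x + 3)*(x + 6).
Partial-fraction decomposition: 46/(9*(x + 6)) - 73/(45*(x + 3)) + 2/(5*(x - 2)) + 1/(9*x).
Integrate each term: A/(x−a) contributes A·log|x−a|.

log(x)/9 + 2*log(x - 2)/5 - 73*log(x + 3)/45 + 46*log(x + 6)/9 + C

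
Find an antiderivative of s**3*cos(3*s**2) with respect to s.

Let u = s², du = 2s ds; rewrite as (1/2)∫ u^1·cos(3u) du.
Now integrate by parts 1 time.

s**2*sin(3*s**2)/6 + cos(3*s**2)/18 + C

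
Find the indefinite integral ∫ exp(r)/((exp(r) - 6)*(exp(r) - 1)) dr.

Let u = e^r, du = e^r dr.
The integral becomes ∫ du/((u-1)(u-6)); decompose into partial fractions.

log(exp(r) - 6)/5 - log(exp(r) - 1)/5 + C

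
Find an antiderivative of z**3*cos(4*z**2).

Let u = z², du = 2z dz; rewrite as (1/2)∫ u^1·cos(4u) du.
Now integrate by parts 1 time.

z**2*sin(4*z**2)/8 + cos(4*z**2)/32 + C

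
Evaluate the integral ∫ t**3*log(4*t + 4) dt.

t**4*log(4*t + 4)/4 - t**4/16 + t**3/12 - t**2/8 + t/4 - log(t + 1)/4 + C

Use integration by parts with u = log(4*t + 4), dv = t**3 dt.
Then du = 4/(4*t + 4) dt and v = t**4/4.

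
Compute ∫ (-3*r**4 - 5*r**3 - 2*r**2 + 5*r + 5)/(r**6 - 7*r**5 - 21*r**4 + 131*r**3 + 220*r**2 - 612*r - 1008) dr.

Factor the denominator: (r - 7)*(r - 4)*(r - 3)*(r + 2)**2*(r + 3).
Partial-fraction decomposition: 34/(105*(r + 3)) - 1799/(8100*(r + 2)) + 7/(90*(r + 2)**2) - 47/(75*(r - 3)) + 365/(252*(r - 4)) - 374/(405*(r - 7)).
Integrate each term; A/(r−a) gives A·log|r−a|; A/(r−a)² gives −A/(r−a).

-374*log(r - 7)/405 + 365*log(r - 4)/252 - 47*log(r - 3)/75 - 1799*log(r + 2)/8100 + 34*log(r + 3)/105 - 7/(90*r + 180) + C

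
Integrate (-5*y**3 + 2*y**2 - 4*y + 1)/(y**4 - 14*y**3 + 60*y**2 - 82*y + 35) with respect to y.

Factor the denominator: (y - 7)*(y - 5)*(y - 1)**2.
Partial-fraction decomposition: -35/(48*(y - 1)) - 1/(4*(y - 1)**2) + 297/(16*(y - 5)) - 137/(6*(y - 7)).
Integrate each term; A/(y−a) gives A·log|y−a|; A/(y−a)² gives −A/(y−a).

-137*log(y - 7)/6 + 297*log(y - 5)/16 - 35*log(y - 1)/48 + 1/(4*y - 4) + C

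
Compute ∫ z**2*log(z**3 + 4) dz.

Let u = z**3 + 4, so du = (3*z**2) dz.
The integral becomes (1/3)·∫ log(u) du; integrate by parts with u′=log(u), dv′=du.

z**3*log(z**3 + 4)/3 - z**3/3 + 4*log(z**3 + 4)/3 + C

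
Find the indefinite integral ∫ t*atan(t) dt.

Use integration by parts with u = arctan(t), dv = t dt.
Then du = 1/(t**2 + 1) dt.

t**2*atan(t)/2 - t/2 + atan(t)/2 + C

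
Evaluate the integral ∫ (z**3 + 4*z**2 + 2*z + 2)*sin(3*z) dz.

-z**3*cos(3*z)/3 + z**2*sin(3*z)/3 - 4*z**2*cos(3*z)/3 + 8*z*sin(3*z)/9 - 4*z*cos(3*z)/9 + 4*sin(3*z)/27 - 10*cos(3*z)/27 + C

Use integration by parts with u = z**3 + 4*z**2 + 2*z + 2, dv = sin(3*z) dz, so v = -cos(3*z)/3.
Apply parts 3 times (tabular method): alternate signs, differentiate u down to 0, integrate dv up.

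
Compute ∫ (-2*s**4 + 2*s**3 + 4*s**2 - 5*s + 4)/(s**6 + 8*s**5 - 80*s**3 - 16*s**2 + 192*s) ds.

Factor the denominator: s*(s - 2)**2*(s + 2)*(s + 4)*(s + 6).
Partial-fraction decomposition: 1423/(1536*(s + 6)) - 23/(24*(s + 4)) + 9/(128*(s + 2)) - 91/(1536*(s - 2)) - 1/(64*(s - 2)**2) + 1/(48*s).
Integrate each term; A/(s−a) gives A·log|s−a|; A/(s−a)² gives −A/(s−a).

log(s)/48 - 91*log(s - 2)/1536 + 9*log(s + 2)/128 - 23*log(s + 4)/24 + 1423*log(s + 6)/1536 + 1/(64*s - 128) + C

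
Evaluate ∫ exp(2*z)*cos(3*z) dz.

3*exp(2*z)*sin(3*z)/13 + 2*exp(2*z)*cos(3*z)/13 + C

Let I denote the integral. Integrate by parts with u = cos(3*z), dv = exp(2*z) dz, so v = exp(2*z)/2: I = exp(2*z)*cos(3*z)/2 + (3/2)·∫ exp(2*z)*sin(3*z) dz.
Apply parts again with u = sin(3*z), dv = exp(2*z) dz: ∫ exp(2*z)*sin(3*z) dz = exp(2*z)*sin(3*z)/2 − (3/2)·I. Substituting back brings back I: I = 3*exp(2*z)*sin(3*z)/4 + exp(2*z)*cos(3*z)/2 − (9/4)·I.
Solving for I: (1 + 9/4)·I equals the remaining terms, so I = (4/13)·(3*exp(2*z)*sin(3*z)/4 + exp(2*z)*cos(3*z)/2).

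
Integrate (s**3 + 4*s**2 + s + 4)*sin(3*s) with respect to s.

Use integration by parts with u = s**3 + 4*s**2 + s + 4, dv = sin(3*s) ds, so v = -cos(3*s)/3.
Apply parts 3 times (tabular method): alternate signs, differentiate u down to 0, integrate dv up.

-s**3*cos(3*s)/3 + s**2*sin(3*s)/3 - 4*s**2*cos(3*s)/3 + 8*s*sin(3*s)/9 - s*cos(3*s)/9 + sin(3*s)/27 - 28*cos(3*s)/27 + C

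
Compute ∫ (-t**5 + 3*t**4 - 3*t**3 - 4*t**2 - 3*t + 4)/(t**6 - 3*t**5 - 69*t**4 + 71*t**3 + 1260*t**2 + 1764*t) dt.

Factor the denominator: t*(t - 7)**2*(t + 2)*(t + 3)*(t + 6).
Partial-fraction decomposition: -6095/(6084*(t + 6)) + 136/(225*(t + 3)) - 49/(324*(t + 2)) - 7607594/(16769025*(t - 7)) - 5423/(4095*(t - 7)**2) + 1/(441*t).
Integrate each term; A/(t−a) gives A·log|t−a|; A/(t−a)² gives −A/(t−a).

log(t)/441 - 7607594*log(t - 7)/16769025 - 49*log(t + 2)/324 + 136*log(t + 3)/225 - 6095*log(t + 6)/6084 + 5423/(4095*t - 28665) + C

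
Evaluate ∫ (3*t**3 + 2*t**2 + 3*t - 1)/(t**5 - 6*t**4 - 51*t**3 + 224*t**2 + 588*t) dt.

Factor the denominator: t*(t - 7)**2*(t + 2)*(t + 6).
Partial-fraction decomposition: -595/(4056*(t + 6)) + 23/(648*(t + 2)) + 75731/(670761*(t - 7)) + 1147/(819*(t - 7)**2) - 1/(588*t).
Integrate each term; A/(t−a) gives A·log|t−a|; A/(t−a)² gives −A/(t−a).

-log(t)/588 + 75731*log(t - 7)/670761 + 23*log(t + 2)/648 - 595*log(t + 6)/4056 - 1147/(819*t - 5733) + C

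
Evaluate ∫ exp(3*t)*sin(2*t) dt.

Let I denote the integral. Integrate by parts with u = sin(2*t), dv = exp(3*t) dt, so v = exp(3*t)/3: I = exp(3*t)*sin(2*t)/3 − (2/3)·∫ exp(3*t)*cos(2*t) dt.
Apply parts again with u = cos(2*t), dv = exp(3*t) dt: ∫ exp(3*t)*cos(2*t) dt = exp(3*t)*cos(2*t)/3 + (2/3)·I. Substituting back brings back I: I = exp(3*t)*sin(2*t)/3 - 2*exp(3*t)*cos(2*t)/9 − (4/9)·I.
Solving for I: (1 + 4/9)·I equals the remaining terms, so I = (9/13)·(exp(3*t)*sin(2*t)/3 - 2*exp(3*t)*cos(2*t)/9).

3*exp(3*t)*sin(2*t)/13 - 2*exp(3*t)*cos(2*t)/13 + C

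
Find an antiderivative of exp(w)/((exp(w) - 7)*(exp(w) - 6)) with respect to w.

log(exp(w) - 7) - log(exp(w) - 6) + C

Let u = e^w, du = e^w dw.
The integral becomes ∫ du/((u-7)(u-6)); decompose into partial fractions.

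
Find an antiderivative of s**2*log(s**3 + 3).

s**3*log(s**3 + 3)/3 - s**3/3 + log(s**3 + 3) + C

Let u = s**3 + 3, so du = (3*s**2) ds.
The integral becomes (1/3)·∫ log(u) du; integrate by parts with u′=log(u), dv′=du.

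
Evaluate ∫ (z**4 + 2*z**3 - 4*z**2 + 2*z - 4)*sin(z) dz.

Use integration by parts with u = z**4 + 2*z**3 - 4*z**2 + 2*z - 4, dv = sin(z) dz, so v = -cos(z).
Apply parts 4 times (tabular method): alternate signs, differentiate u down to 0, integrate dv up.

-z**4*cos(z) + 4*z**3*sin(z) - 2*z**3*cos(z) + 6*z**2*sin(z) + 16*z**2*cos(z) - 32*z*sin(z) + 10*z*cos(z) - 10*sin(z) - 28*cos(z) + C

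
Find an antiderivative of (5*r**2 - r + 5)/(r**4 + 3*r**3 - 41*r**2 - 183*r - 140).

Factor the denominator: (r - 7)*(r + 1)*(r + 4)*(r + 5).
Partial-fraction decomposition: -45/(16*(r + 5)) + 89/(33*(r + 4)) - 11/(96*(r + 1)) + 81/(352*(r - 7)).
Integrate each term: A/(r−a) contributes A·log|r−a|.

81*log(r - 7)/352 - 11*log(r + 1)/96 + 89*log(r + 4)/33 - 45*log(r + 5)/16 + C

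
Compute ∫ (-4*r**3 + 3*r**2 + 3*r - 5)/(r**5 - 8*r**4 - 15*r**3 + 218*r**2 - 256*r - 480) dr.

Factor the denominator: (r - 6)*(r - 4)**2*(r + 1)*(r + 5).
Partial-fraction decomposition: 185/(1188*(r + 5)) + 1/(700*(r + 1)) + 6089/(2700*(r - 4)) + 67/(30*(r - 4)**2) - 743/(308*(r - 6)).
Integrate each term; A/(r−a) gives A·log|r−a|; A/(r−a)² gives −A/(r−a).

-743*log(r - 6)/308 + 6089*log(r - 4)/2700 + log(r + 1)/700 + 185*log(r + 5)/1188 - 67/(30*r - 120) + C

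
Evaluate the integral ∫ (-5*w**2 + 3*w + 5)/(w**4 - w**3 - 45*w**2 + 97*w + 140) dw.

-35*log(w - 5)/24 + 63*log(w - 4)/55 - log(w + 1)/60 + 29*log(w + 7)/88 + C

Factor the denominator: (w - 5)*(w - 4)*(w + 1)*(w + 7).
Partial-fraction decomposition: 29/(88*(w + 7)) - 1/(60*(w + 1)) + 63/(55*(w - 4)) - 35/(24*(w - 5)).
Integrate each term: A/(w−a) contributes A·log|w−a|.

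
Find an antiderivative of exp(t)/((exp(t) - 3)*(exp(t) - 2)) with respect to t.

log(exp(t) - 3) - log(exp(t) - 2) + C

Let u = e^t, du = e^t dt.
The integral becomes ∫ du/((u-2)(u-3)); decompose into partial fractions.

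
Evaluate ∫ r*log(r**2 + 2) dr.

Let u = r**2 + 2, so du = (2*r) dr.
The integral becomes (1/2)·∫ log(u) du; integrate by parts with u′=log(u), dv′=du.

r**2*log(r**2 + 2)/2 - r**2/2 + log(r**2 + 2) + C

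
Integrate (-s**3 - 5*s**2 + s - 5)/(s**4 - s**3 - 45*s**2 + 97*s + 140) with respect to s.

-125*log(s - 5)/36 + 29*log(s - 4)/11 - log(s + 1)/18 - 43*log(s + 7)/396 + C

Factor the denominator: (s - 5)*(s - 4)*(s + 1)*(s + 7).
Partial-fraction decomposition: -43/(396*(s + 7)) - 1/(18*(s + 1)) + 29/(11*(s - 4)) - 125/(36*(s - 5)).
Integrate each term: A/(s−a) contributes A·log|s−a|.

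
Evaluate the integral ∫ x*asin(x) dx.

x**2*asin(x)/2 + x*sqrt(-x**2 + 1)/4 - asin(x)/4 + C

Use integration by parts with u = arcsin(x), dv = x dx.
Then du = 1/sqrt(-x**2 + 1) dx.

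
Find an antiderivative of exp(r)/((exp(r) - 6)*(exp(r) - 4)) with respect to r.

Let u = e^r, du = e^r dr.
The integral becomes ∫ du/((u-6)(u-4)); decompose into partial fractions.

log(exp(r) - 6)/2 - log(exp(r) - 4)/2 + C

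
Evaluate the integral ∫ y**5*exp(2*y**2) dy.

(2*y**4 - 2*y**2 + 1)*exp(2*y**2)/8 + C

Let u = y², du = 2y dy; rewrite as (1/2)∫ u^2·exp(2u) du.
Now integrate by parts 2 times.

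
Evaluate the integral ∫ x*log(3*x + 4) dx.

x**2*log(3*x + 4)/2 - x**2/4 + 2*x/3 - 8*log(3*x + 4)/9 + C

Use integration by parts with u = log(3*x + 4), dv = x dx.
Then du = 3/(3*x + 4) dx and v = x**2/2.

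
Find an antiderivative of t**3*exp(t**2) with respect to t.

Let u = t², du = 2t dt; rewrite as (1/2)∫ u^1·exp(1u) du.
Now integrate by parts 1 time.

(t**2 - 1)*exp(t**2)/2 + C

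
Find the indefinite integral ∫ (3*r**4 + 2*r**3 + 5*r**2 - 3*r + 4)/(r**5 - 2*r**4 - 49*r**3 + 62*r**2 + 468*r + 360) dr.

2243*log(r - 6)/336 - 2239*log(r - 5)/462 + 13*log(r + 1)/210 - 31*log(r + 2)/112 + 1829*log(r + 6)/1320 + C

Factor the denominator: (r - 6)*(r - 5)*(r + 1)*(r + 2)*(r + 6).
Partial-fraction decomposition: 1829/(1320*(r + 6)) - 31/(112*(r + 2)) + 13/(210*(r + 1)) - 2239/(462*(r - 5)) + 2243/(336*(r - 6)).
Integrate each term: A/(r−a) contributes A·log|r−a|.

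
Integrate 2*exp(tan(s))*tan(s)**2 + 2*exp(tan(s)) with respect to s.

Let u = tan(s), so du = (tan(s)**2 + 1) ds.
Rewriting, the integral becomes 2·∫ e^u du = 2·e^u.
Substituting back, u = tan(s).

2*exp(tan(s)) + C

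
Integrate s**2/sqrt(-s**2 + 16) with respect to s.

-s*sqrt(-s**2 + 16)/2 + 8*asin(s/4) + C

Substitute s = 4·sin(θ), so ds = 4·cos(θ) dθ and the radical becomes sqrt(-s**2 + 16) = 4·cos(θ) by the Pythagorean identity.
Integrate the resulting trig expression in θ, then back-substitute θ = asin(s/4), sin(θ) = s/4, cos(θ) = sqrt(-s**2 + 16)/4 (absorbing any constant into C).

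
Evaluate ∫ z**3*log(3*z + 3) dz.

Use integration by parts with u = log(3*z + 3), dv = z**3 dz.
Then du = 3/(3*z + 3) dz and v = z**4/4.

z**4*log(3*z + 3)/4 - z**4/16 + z**3/12 - z**2/8 + z/4 - log(z + 1)/4 + C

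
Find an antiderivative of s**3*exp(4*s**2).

(4*s**2 - 1)*exp(4*s**2)/32 + C

Let u = s², du = 2s ds; rewrite as (1/2)∫ u^1·exp(4u) du.
Now integrate by parts 1 time.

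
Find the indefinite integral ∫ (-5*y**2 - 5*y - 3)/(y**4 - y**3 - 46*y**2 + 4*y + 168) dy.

-283*log(y - 7)/585 + 33*log(y - 2)/160 - 13*log(y + 2)/144 + 153*log(y + 6)/416 + C

Factor the denominator: (y - 7)*(y - 2)*(y + 2)*(y + 6).
Partial-fraction decomposition: 153/(416*(y + 6)) - 13/(144*(y + 2)) + 33/(160*(y - 2)) - 283/(585*(y - 7)).
Integrate each term: A/(y−a) contributes A·log|y−a|.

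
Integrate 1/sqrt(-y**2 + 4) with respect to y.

asin(y/2) + C

Substitute y = 2·sin(θ), so dy = 2·cos(θ) dθ and the radical becomes sqrt(-y**2 + 4) = 2·cos(θ) by the Pythagorean identity.
Integrate the resulting trig expression in θ, then back-substitute θ = asin(y/2), sin(θ) = y/2, cos(θ) = sqrt(-y**2 + 4)/2 (absorbing any constant into C).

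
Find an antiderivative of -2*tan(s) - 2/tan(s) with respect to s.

-2*log(tan(s)) + C

Let u = tan(s), so du = (tan(s)**2 + 1) ds.
Rewriting, the integral becomes -2·∫ 1/u du = -2·log(u).
Substituting back, u = tan(s).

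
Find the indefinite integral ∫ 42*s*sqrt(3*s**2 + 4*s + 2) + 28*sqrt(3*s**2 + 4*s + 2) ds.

Let u = 3*s**2 + 4*s + 2, so du = (6*s + 4) ds.
Rewriting, the integral becomes 7·∫ √u du = 7·(2/3)u^(3/2).
Substituting back, u = 3*s**2 + 4*s + 2.

14*(3*s**2 + 4*s + 2)**(3/2)/3 + C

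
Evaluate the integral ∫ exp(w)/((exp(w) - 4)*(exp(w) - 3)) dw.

Let u = e^w, du = e^w dw.
The integral becomes ∫ du/((u-4)(u-3)); decompose into partial fractions.

log(exp(w) - 4) - log(exp(w) - 3) + C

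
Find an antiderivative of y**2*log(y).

Use integration by parts with u = log(y), dv = y**2 dy.
Then du = 1/y dy and v = y**3/3.

y**3*log(y)/3 - y**3/9 + C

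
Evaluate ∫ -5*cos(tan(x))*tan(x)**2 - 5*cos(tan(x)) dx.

-5*sin(tan(x)) + C

Let u = tan(x), so du = (tan(x)**2 + 1) dx.
Rewriting, the integral becomes -5·∫ cos(u) du = -5·sin(u).
Substituting back, u = tan(x).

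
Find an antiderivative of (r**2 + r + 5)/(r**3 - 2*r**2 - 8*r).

Factor the denominator: r*(r - 4)*(r + 2).
Partial-fraction decomposition: 7/(12*(r + 2)) + 25/(24*(r - 4)) - 5/(8*r).
Integrate each term: A/(r−a) contributes A·log|r−a|.

-5*log(r)/8 + 25*log(r - 4)/24 + 7*log(r + 2)/12 + C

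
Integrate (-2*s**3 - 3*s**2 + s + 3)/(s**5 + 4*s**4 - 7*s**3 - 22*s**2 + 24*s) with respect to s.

log(s)/8 - 23*log(s - 2)/60 + log(s - 1)/20 - 9*log(s + 3)/20 + 79*log(s + 4)/120 + C

Factor the denominator: s*(s - 2)*(s - 1)*(s + 3)*(s + 4).
Partial-fraction decomposition: 79/(120*(s + 4)) - 9/(20*(s + 3)) + 1/(20*(s - 1)) - 23/(60*(s - 2)) + 1/(8*s).
Integrate each term: A/(s−a) contributes A·log|s−a|.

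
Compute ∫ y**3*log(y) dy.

y**4*log(y)/4 - y**4/16 + C

Use integration by parts with u = log(y), dv = y**3 dy.
Then du = 1/y dy and v = y**4/4.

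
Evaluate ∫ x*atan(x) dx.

x**2*atan(x)/2 - x/2 + atan(x)/2 + C

Use integration by parts with u = arctan(x), dv = x dx.
Then du = 1/(x**2 + 1) dx.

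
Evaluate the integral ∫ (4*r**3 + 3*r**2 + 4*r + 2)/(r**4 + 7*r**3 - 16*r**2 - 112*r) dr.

Factor the denominator: r*(r - 4)*(r + 4)*(r + 7).
Partial-fraction decomposition: 417/(77*(r + 7)) - 37/(16*(r + 4)) + 161/(176*(r - 4)) - 1/(56*r).
Integrate each term: A/(r−a) contributes A·log|r−a|.

-log(r)/56 + 161*log(r - 4)/176 - 37*log(r + 4)/16 + 417*log(r + 7)/77 + C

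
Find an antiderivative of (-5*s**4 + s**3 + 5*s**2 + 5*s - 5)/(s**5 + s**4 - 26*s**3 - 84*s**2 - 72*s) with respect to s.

Factor the denominator: s*(s - 6)*(s + 2)**2*(s + 3).
Partial-fraction decomposition: -407/(27*(s + 3)) + 1505/(128*(s + 2)) - 83/(16*(s + 2)**2) - 6059/(3456*(s - 6)) + 5/(72*s).
Integrate each term; A/(s−a) gives A·log|s−a|; A/(s−a)² gives −A/(s−a).

5*log(s)/72 - 6059*log(s - 6)/3456 + 1505*log(s + 2)/128 - 407*log(s + 3)/27 + 83/(16*s + 32) + C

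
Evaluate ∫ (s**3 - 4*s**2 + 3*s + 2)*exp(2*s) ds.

(4*s**3 - 22*s**2 + 34*s - 9)*exp(2*s)/8 + C

Use integration by parts with u = s**3 - 4*s**2 + 3*s + 2, dv = exp(2*s) ds, so v = exp(2*s)/2.
Apply parts 3 times (tabular method): alternate signs, differentiate u down to 0, integrate dv up.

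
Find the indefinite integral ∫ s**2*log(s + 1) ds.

Use integration by parts with u = log(s + 1), dv = s**2 ds.
Then du = 1/(s + 1) ds and v = s**3/3.

s**3*log(s + 1)/3 - s**3/9 + s**2/6 - s/3 + log(s + 1)/3 + C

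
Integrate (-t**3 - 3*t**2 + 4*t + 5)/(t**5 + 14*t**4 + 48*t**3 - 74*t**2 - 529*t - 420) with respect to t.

-37*log(t - 3)/2240 + log(t + 1)/288 + 5*log(t + 4)/63 - 35*log(t + 5)/64 + 173*log(t + 7)/360 + C

Factor the denominator: (t - 3)*(t + 1)*(t + 4)*(t + 5)*(t + 7).
Partial-fraction decomposition: 173/(360*(t + 7)) - 35/(64*(t + 5)) + 5/(63*(t + 4)) + 1/(288*(t + 1)) - 37/(2240*(t - 3)).
Integrate each term: A/(t−a) contributes A·log|t−a|.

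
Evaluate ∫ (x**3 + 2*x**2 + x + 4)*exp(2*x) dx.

(4*x**3 + 2*x**2 + 2*x + 15)*exp(2*x)/8 + C

Use integration by parts with u = x**3 + 2*x**2 + x + 4, dv = exp(2*x) dx, so v = exp(2*x)/2.
Apply parts 3 times (tabular method): alternate signs, differentiate u down to 0, integrate dv up.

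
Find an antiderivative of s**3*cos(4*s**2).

s**2*sin(4*s**2)/8 + cos(4*s**2)/32 + C

Let u = s², du = 2s ds; rewrite as (1/2)∫ u^1·cos(4u) du.
Now integrate by parts 1 time.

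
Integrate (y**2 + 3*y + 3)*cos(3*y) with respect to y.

y**2*sin(3*y)/3 + y*sin(3*y) + 2*y*cos(3*y)/9 + 25*sin(3*y)/27 + cos(3*y)/3 + C

Use integration by parts with u = y**2 + 3*y + 3, dv = cos(3*y) dy, so v = sin(3*y)/3.
Apply parts 2 times (tabular method): alternate signs, differentiate u down to 0, integrate dv up.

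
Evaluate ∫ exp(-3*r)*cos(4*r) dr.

Let I denote the integral. Integrate by parts with u = cos(4*r), dv = exp(-3*r) dr, so v = -exp(-3*r)/3: I = -exp(-3*r)*cos(4*r)/3 − (4/3)·∫ exp(-3*r)*sin(4*r) dr.
Apply parts again with u = sin(4*r), dv = exp(-3*r) dr: ∫ exp(-3*r)*sin(4*r) dr = -exp(-3*r)*sin(4*r)/3 + (4/3)·I. Substituting back brings back I: I = 4*exp(-3*r)*sin(4*r)/9 - exp(-3*r)*cos(4*r)/3 − (16/9)·I.
Solving for I: (1 + 16/9)·I equals the remaining terms, so I = (9/25)·(4*exp(-3*r)*sin(4*r)/9 - exp(-3*r)*cos(4*r)/3).

4*exp(-3*r)*sin(4*r)/25 - 3*exp(-3*r)*cos(4*r)/25 + C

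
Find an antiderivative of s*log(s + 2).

s**2*log(s + 2)/2 - s**2/4 + s - 2*log(s + 2) + C

Use integration by parts with u = log(s + 2), dv = s ds.
Then du = 1/(s + 2) ds and v = s**2/2.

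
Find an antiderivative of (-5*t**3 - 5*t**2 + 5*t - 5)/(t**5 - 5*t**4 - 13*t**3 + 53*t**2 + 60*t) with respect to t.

-log(t)/12 - 73*log(t - 5)/24 + 11*log(t - 4)/4 + log(t + 1)/6 + 5*log(t + 3)/24 + C

Factor the denominator: t*(t - 5)*(t - 4)*(t + 1)*(t + 3).
Partial-fraction decomposition: 5/(24*(t + 3)) + 1/(6*(t + 1)) + 11/(4*(t - 4)) - 73/(24*(t - 5)) - 1/(12*t).
Integrate each term: A/(t−a) contributes A·log|t−a|.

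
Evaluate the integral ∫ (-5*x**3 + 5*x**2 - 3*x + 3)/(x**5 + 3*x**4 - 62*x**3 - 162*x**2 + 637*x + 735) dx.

Factor the denominator: (x - 7)*(x - 3)*(x + 1)*(x + 5)*(x + 7).
Partial-fraction decomposition: 124/(105*(x + 7)) - 1/(x + 5) + 1/(48*(x + 1)) + 3/(40*(x - 3)) - 31/(112*(x - 7)).
Integrate each term: A/(x−a) contributes A·log|x−a|.

-31*log(x - 7)/112 + 3*log(x - 3)/40 + log(x + 1)/48 - log(x + 5) + 124*log(x + 7)/105 + C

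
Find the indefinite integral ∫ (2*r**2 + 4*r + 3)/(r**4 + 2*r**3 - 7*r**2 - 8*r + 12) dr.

19*log(r - 2)/20 - 3*log(r - 1)/4 + log(r + 2)/4 - 9*log(r + 3)/20 + C

Factor the denominator: (r - 2)*(r - 1)*(r + 2)*(r + 3).
Partial-fraction decomposition: -9/(20*(r + 3)) + 1/(4*(r + 2)) - 3/(4*(r - 1)) + 19/(20*(r - 2)).
Integrate each term: A/(r−a) contributes A·log|r−a|.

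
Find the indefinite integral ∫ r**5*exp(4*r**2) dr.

Let u = r², du = 2r dr; rewrite as (1/2)∫ u^2·exp(4u) du.
Now integrate by parts 2 times.

(8*r**4 - 4*r**2 + 1)*exp(4*r**2)/64 + C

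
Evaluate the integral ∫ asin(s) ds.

s*asin(s) + sqrt(-s**2 + 1) + C

Use integration by parts with u = arcsin(s), dv = ds.
Then du = 1/sqrt(-s**2 + 1) ds.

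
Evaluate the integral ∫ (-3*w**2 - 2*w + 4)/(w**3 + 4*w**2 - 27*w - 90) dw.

-81*log(w - 5)/88 + 17*log(w + 3)/24 - 92*log(w + 6)/33 + C

Factor the denominator: (w - 5)*(w + 3)*(w + 6).
Partial-fraction decomposition: -92/(33*(w + 6)) + 17/(24*(w + 3)) - 81/(88*(w - 5)).
Integrate each term: A/(w−a) contributes A·log|w−a|.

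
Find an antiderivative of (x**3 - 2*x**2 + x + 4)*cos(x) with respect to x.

Use integration by parts with u = x**3 - 2*x**2 + x + 4, dv = cos(x) dx, so v = sin(x).
Apply parts 3 times (tabular method): alternate signs, differentiate u down to 0, integrate dv up.

x**3*sin(x) - 2*x**2*sin(x) + 3*x**2*cos(x) - 5*x*sin(x) - 4*x*cos(x) + 8*sin(x) - 5*cos(x) + C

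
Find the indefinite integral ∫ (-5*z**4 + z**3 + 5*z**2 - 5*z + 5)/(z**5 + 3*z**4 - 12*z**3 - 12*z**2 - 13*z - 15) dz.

Factor the denominator: (z - 3)*(z + 1)*(z + 5)*(z**2 + 1).
Partial-fraction decomposition: (19*z + 87)/(260*(z**2 + 1)) - 3095/(832*(z + 5)) - 9/(32*(z + 1)) - 343/(320*(z - 3)).
Integrate each term; A/(z−a) gives A·log|z−a|; the (Bz+D)/(z²+p²) term gives a log and an atan.

-343*log(z - 3)/320 - 9*log(z + 1)/32 - 3095*log(z + 5)/832 + 19*log(z**2 + 1)/520 + 87*atan(z)/260 + C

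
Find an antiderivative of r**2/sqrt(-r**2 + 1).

-r*sqrt(-r**2 + 1)/2 + asin(r)/2 + C

Substitute r = sin(θ), so dr = cos(θ) dθ and the radical becomes sqrt(-r**2 + 1) = cos(θ) by the Pythagorean identity.
Integrate the resulting trig expression in θ, then back-substitute θ = asin(r), sin(θ) = r, cos(θ) = sqrt(-r**2 + 1) (absorbing any constant into C).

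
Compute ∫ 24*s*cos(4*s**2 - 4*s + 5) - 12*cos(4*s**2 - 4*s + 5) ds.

3*sin(4*s**2 - 4*s + 5) + C

Let u = 4*s**2 - 4*s + 5, so du = (8*s - 4) ds.
Rewriting, the integral becomes 3·∫ cos(u) du = 3·sin(u).
Substituting back, u = 4*s**2 - 4*s + 5.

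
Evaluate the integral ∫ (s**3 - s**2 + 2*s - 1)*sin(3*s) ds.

-s**3*cos(3*s)/3 + s**2*sin(3*s)/3 + s**2*cos(3*s)/3 - 2*s*sin(3*s)/9 - 4*s*cos(3*s)/9 + 4*sin(3*s)/27 + 7*cos(3*s)/27 + C

Use integration by parts with u = s**3 - s**2 + 2*s - 1, dv = sin(3*s) ds, so v = -cos(3*s)/3.
Apply parts 3 times (tabular method): alternate signs, differentiate u down to 0, integrate dv up.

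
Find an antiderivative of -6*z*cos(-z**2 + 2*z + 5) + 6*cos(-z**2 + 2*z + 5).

Let u = z**2 - 2*z - 5, so du = (2*z - 2) dz.
Rewriting, the integral becomes -3·∫ cos(u) du = -3·sin(u).
Substituting back, u = z**2 - 2*z - 5.

3*sin(-z**2 + 2*z + 5) + C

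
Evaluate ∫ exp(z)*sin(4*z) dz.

Let I denote the integral. Integrate by parts with u = sin(4*z), dv = exp(z) dz, so v = exp(z): I = exp(z)*sin(4*z) − 4·∫ exp(z)*cos(4*z) dz.
Apply parts again with u = cos(4*z), dv = exp(z) dz: ∫ exp(z)*cos(4*z) dz = exp(z)*cos(4*z) + 4·I. Substituting back brings back I: I = exp(z)*sin(4*z) - 4*exp(z)*cos(4*z) − 16·I.
Solving for I: (1 + 16)·I equals the remaining terms, so I = (1/17)·(exp(z)*sin(4*z) - 4*exp(z)*cos(4*z)).

exp(z)*sin(4*z)/17 - 4*exp(z)*cos(4*z)/17 + C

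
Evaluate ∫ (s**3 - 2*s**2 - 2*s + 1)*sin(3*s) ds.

Use integration by parts with u = s**3 - 2*s**2 - 2*s + 1, dv = sin(3*s) ds, so v = -cos(3*s)/3.
Apply parts 3 times (tabular method): alternate signs, differentiate u down to 0, integrate dv up.

-s**3*cos(3*s)/3 + s**2*sin(3*s)/3 + 2*s**2*cos(3*s)/3 - 4*s*sin(3*s)/9 + 8*s*cos(3*s)/9 - 8*sin(3*s)/27 - 13*cos(3*s)/27 + C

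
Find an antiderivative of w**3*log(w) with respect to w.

Use integration by parts with u = log(w), dv = w**3 dw.
Then du = 1/w dw and v = w**4/4.

w**4*log(w)/4 - w**4/16 + C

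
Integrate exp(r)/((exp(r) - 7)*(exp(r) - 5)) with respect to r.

log(exp(r) - 7)/2 - log(exp(r) - 5)/2 + C

Let u = e^r, du = e^r dr.
The integral becomes ∫ du/((u-5)(u-7)); decompose into partial fractions.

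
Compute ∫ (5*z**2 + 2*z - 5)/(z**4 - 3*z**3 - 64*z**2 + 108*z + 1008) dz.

254*log(z - 7)/143 - 187*log(z - 6)/120 + 67*log(z + 4)/220 - 163*log(z + 6)/312 + C

Factor the denominator: (z - 7)*(z - 6)*(z + 4)*(z + 6).
Partial-fraction decomposition: -163/(312*(z + 6)) + 67/(220*(z + 4)) - 187/(120*(z - 6)) + 254/(143*(z - 7)).
Integrate each term: A/(z−a) contributes A·log|z−a|.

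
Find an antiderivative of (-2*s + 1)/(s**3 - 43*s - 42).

Factor the denominator: (s - 7)*(s + 1)*(s + 6).
Partial-fraction decomposition: 1/(5*(s + 6)) - 3/(40*(s + 1)) - 1/(8*(s - 7)).
Integrate each term: A/(s−a) contributes A·log|s−a|.

-log(s - 7)/8 - 3*log(s + 1)/40 + log(s + 6)/5 + C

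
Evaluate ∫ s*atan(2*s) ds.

Use integration by parts with u = arctan(2*s), dv = s ds.
Then du = 2/(4*s**2 + 1) ds.

s**2*atan(2*s)/2 - s/4 + atan(2*s)/8 + C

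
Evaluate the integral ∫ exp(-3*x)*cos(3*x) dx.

exp(-3*x)*sin(3*x)/6 - exp(-3*x)*cos(3*x)/6 + C

Let I denote the integral. Integrate by parts with u = cos(3*x), dv = exp(-3*x) dx, so v = -exp(-3*x)/3: I = -exp(-3*x)*cos(3*x)/3 − ∫ exp(-3*x)*sin(3*x) dx.
Apply parts again with u = sin(3*x), dv = exp(-3*x) dx: ∫ exp(-3*x)*sin(3*x) dx = -exp(-3*x)*sin(3*x)/3 + I. Substituting back brings back I: I = exp(-3*x)*sin(3*x)/3 - exp(-3*x)*cos(3*x)/3 − I.
Solving for I: (1 + 1)·I equals the remaining terms, so I = (1/2)·(exp(-3*x)*sin(3*x)/3 - exp(-3*x)*cos(3*x)/3).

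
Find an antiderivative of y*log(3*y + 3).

y**2*log(3*y + 3)/2 - y**2/4 + y/2 - log(y + 1)/2 + C

Use integration by parts with u = log(3*y + 3), dv = y dy.
Then du = 3/(3*y + 3) dy and v = y**2/2.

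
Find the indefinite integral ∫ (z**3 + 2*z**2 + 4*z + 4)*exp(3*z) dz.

(9*z**3 + 9*z**2 + 30*z + 26)*exp(3*z)/27 + C

Use integration by parts with u = z**3 + 2*z**2 + 4*z + 4, dv = exp(3*z) dz, so v = exp(3*z)/3.
Apply parts 3 times (tabular method): alternate signs, differentiate u down to 0, integrate dv up.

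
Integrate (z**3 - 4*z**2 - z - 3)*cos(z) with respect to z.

Use integration by parts with u = z**3 - 4*z**2 - z - 3, dv = cos(z) dz, so v = sin(z).
Apply parts 3 times (tabular method): alternate signs, differentiate u down to 0, integrate dv up.

z**3*sin(z) - 4*z**2*sin(z) + 3*z**2*cos(z) - 7*z*sin(z) - 8*z*cos(z) + 5*sin(z) - 7*cos(z) + C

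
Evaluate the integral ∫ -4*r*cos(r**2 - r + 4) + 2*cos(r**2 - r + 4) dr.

Let u = r**2 - r + 4, so du = (2*r - 1) dr.
Rewriting, the integral becomes -2·∫ cos(u) du = -2·sin(u).
Substituting back, u = r**2 - r + 4.

-2*sin(r**2 - r + 4) + C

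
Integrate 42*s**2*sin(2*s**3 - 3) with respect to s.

-7*cos(2*s**3 - 3) + C

Let u = 2*s**3 - 3, so du = (6*s**2) ds.
Rewriting, the integral becomes 7·∫ sin(u) du = 7·-cos(u).
Substituting back, u = 2*s**3 - 3.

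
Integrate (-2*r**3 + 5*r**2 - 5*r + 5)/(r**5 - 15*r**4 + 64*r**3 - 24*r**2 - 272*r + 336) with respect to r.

Factor the denominator: (r - 7)*(r - 6)*(r - 2)**2*(r + 2).
Partial-fraction decomposition: 17/(384*(r + 2)) - 23/(200*(r - 2)) - 1/(80*(r - 2)**2) + 277/(128*(r - 6)) - 157/(75*(r - 7)).
Integrate each term; A/(r−a) gives A·log|r−a|; A/(r−a)² gives −A/(r−a).

-157*log(r - 7)/75 + 277*log(r - 6)/128 - 23*log(r - 2)/200 + 17*log(r + 2)/384 + 1/(80*r - 160) + C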